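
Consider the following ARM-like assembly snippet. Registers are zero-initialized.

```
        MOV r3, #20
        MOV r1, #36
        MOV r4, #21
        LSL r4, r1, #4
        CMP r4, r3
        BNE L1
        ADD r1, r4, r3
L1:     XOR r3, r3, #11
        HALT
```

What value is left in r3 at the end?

31

r3=20
r1=36
r4=21
r4=36<<4=576
CMP r4, r3  (cmp 576,20)
BNE L1: taken
r3=20^11=31
halt.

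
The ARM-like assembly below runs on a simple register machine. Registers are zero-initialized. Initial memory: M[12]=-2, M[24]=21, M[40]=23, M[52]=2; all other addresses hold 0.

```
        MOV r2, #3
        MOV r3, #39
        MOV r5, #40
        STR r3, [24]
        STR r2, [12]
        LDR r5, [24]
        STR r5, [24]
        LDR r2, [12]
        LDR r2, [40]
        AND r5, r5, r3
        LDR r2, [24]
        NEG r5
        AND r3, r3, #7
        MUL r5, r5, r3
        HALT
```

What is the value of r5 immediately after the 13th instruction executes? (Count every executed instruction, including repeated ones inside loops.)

after MOV r2, #3: r2=3
after MOV r3, #39: r3=39
after MOV r5, #40: r5=40
STR r3, [24] → M[24]=39
STR r2, [12] → M[12]=3
after LDR r5, [24]: r5=M[24]=39
STR r5, [24] → M[24]=39
after LDR r2, [12]: r2=M[12]=3
after LDR r2, [40]: r2=M[40]=23
after AND r5, r5, r3: r5=39&39=39
after LDR r2, [24]: r2=M[24]=39
after NEG r5: r5=-(39)=-39
after AND r3, r3, #7: r3=39&7=7
After step 13: r5 = -39.

-39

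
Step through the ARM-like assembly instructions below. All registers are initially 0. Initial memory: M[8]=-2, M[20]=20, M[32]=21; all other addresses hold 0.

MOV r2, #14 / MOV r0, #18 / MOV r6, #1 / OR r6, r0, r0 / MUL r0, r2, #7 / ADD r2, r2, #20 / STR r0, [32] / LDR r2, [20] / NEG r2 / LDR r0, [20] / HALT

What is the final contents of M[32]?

98

after MOV r2, #14: r2=14
after MOV r0, #18: r0=18
after MOV r6, #1: r6=1
after OR r6, r0, r0: r6=18|18=18
after MUL r0, r2, #7: r0=14*7=98
after ADD r2, r2, #20: r2=14+20=34
STR r0, [32] → M[32]=98
after LDR r2, [20]: r2=M[20]=20
after NEG r2: r2=-(20)=-20
after LDR r0, [20]: r0=M[20]=20
halt.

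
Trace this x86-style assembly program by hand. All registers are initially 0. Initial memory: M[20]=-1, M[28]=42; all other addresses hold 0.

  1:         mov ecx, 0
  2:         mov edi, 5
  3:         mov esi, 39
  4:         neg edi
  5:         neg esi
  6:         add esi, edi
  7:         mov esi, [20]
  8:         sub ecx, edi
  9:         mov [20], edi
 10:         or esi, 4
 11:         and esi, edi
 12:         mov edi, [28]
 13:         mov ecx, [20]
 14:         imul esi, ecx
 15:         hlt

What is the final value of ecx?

-5

ecx=0
edi=5
esi=39
edi=-(5)=-5
esi=-(39)=-39
esi=(-39)+(-5)=-44
esi=M[20]=-1
ecx=0-(-5)=5
mov [20], edi → M[20]=-5
esi=(-1)|4=-1
esi=(-1)&(-5)=-5
edi=M[28]=42
ecx=M[20]=-5
esi=(-5)*(-5)=25
halt.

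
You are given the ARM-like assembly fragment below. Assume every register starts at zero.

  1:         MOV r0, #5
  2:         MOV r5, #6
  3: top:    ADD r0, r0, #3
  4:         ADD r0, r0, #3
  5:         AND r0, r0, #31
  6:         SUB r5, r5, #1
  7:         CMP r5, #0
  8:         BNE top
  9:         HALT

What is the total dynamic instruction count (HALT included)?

after MOV r0, #5: r0=5
after MOV r5, #6: r5=6
after ADD r0, r0, #3: r0=5+3=8
after ADD r0, r0, #3: r0=8+3=11
after AND r0, r0, #31: r0=11&31=11
after SUB r5, r5, #1: r5=6-1=5
CMP r5, #0  (cmp 5,0)
BNE top: taken
after ADD r0, r0, #3: r0=11+3=14
after ADD r0, r0, #3: r0=14+3=17
after AND r0, r0, #31: r0=17&31=17
after SUB r5, r5, #1: r5=5-1=4
CMP r5, #0  (cmp 4,0)
BNE top: taken
after ADD r0, r0, #3: r0=17+3=20
after ADD r0, r0, #3: r0=20+3=23
after AND r0, r0, #31: r0=23&31=23
after SUB r5, r5, #1: r5=4-1=3
CMP r5, #0  (cmp 3,0)
BNE top: taken
after ADD r0, r0, #3: r0=23+3=26
after ADD r0, r0, #3: r0=26+3=29
after AND r0, r0, #31: r0=29&31=29
after SUB r5, r5, #1: r5=3-1=2
CMP r5, #0  (cmp 2,0)
BNE top: taken
after ADD r0, r0, #3: r0=29+3=32
after ADD r0, r0, #3: r0=32+3=35
after AND r0, r0, #31: r0=35&31=3
after SUB r5, r5, #1: r5=2-1=1
CMP r5, #0  (cmp 1,0)
BNE top: taken
after ADD r0, r0, #3: r0=3+3=6
after ADD r0, r0, #3: r0=6+3=9
after AND r0, r0, #31: r0=9&31=9
after SUB r5, r5, #1: r5=1-1=0
CMP r5, #0  (cmp 0,0)
BNE top: not taken
halt.
Total executed instructions: 39.

39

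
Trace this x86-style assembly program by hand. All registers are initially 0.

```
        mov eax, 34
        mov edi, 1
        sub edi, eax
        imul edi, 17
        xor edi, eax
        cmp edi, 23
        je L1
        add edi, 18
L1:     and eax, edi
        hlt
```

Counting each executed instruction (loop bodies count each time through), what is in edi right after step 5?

-531

after mov eax, 34: eax=34
after mov edi, 1: edi=1
after sub edi, eax: edi=1-34=-33
after imul edi, 17: edi=(-33)*17=-561
after xor edi, eax: edi=(-561)^34=-531
After step 5: edi = -531.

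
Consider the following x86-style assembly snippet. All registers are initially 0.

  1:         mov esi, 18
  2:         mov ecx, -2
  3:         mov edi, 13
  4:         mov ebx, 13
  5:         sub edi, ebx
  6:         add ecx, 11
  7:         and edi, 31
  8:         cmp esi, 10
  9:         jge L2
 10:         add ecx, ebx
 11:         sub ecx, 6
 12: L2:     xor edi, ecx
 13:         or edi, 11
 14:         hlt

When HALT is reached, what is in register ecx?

mov esi, 18 → esi=18
mov ecx, -2 → ecx=-2
mov edi, 13 → edi=13
mov ebx, 13 → ebx=13
sub edi, ebx → edi=13-13=0
add ecx, 11 → ecx=(-2)+11=9
and edi, 31 → edi=0&31=0
cmp esi, 10  (cmp 18,10)
jge L2: taken
xor edi, ecx → edi=0^9=9
or edi, 11 → edi=9|11=11
halt.

9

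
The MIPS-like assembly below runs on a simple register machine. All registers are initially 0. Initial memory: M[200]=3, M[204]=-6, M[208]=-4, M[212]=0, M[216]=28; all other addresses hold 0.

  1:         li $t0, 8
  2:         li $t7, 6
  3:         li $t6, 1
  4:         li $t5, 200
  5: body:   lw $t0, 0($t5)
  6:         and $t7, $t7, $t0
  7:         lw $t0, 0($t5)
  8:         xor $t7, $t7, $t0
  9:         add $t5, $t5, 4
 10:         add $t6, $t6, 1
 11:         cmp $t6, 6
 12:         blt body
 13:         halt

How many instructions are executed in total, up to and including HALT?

$t0=8
$t7=6
$t6=1
$t5=200
$t0=M[200]=3
$t7=6&3=2
$t0=M[200]=3
$t7=2^3=1
$t5=200+4=204
$t6=1+1=2
cmp $t6, 6  (cmp 2,6)
blt body: taken
$t0=M[204]=-6
$t7=1&(-6)=0
$t0=M[204]=-6
$t7=0^(-6)=-6
$t5=204+4=208
$t6=2+1=3
cmp $t6, 6  (cmp 3,6)
blt body: taken
$t0=M[208]=-4
$t7=(-6)&(-4)=-8
$t0=M[208]=-4
$t7=(-8)^(-4)=4
$t5=208+4=212
$t6=3+1=4
cmp $t6, 6  (cmp 4,6)
blt body: taken
$t0=M[212]=0
$t7=4&0=0
$t0=M[212]=0
$t7=0^0=0
$t5=212+4=216
$t6=4+1=5
cmp $t6, 6  (cmp 5,6)
blt body: taken
$t0=M[216]=28
$t7=0&28=0
$t0=M[216]=28
$t7=0^28=28
$t5=216+4=220
$t6=5+1=6
cmp $t6, 6  (cmp 6,6)
blt body: not taken
halt.
Total executed instructions: 45.

45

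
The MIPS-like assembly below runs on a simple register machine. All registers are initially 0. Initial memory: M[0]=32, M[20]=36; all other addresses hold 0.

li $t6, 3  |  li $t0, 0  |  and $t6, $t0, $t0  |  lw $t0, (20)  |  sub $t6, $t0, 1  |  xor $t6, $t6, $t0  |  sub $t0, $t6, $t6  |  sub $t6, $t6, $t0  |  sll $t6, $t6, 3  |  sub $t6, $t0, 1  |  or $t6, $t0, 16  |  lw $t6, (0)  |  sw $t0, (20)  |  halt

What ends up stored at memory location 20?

$t6=3
$t0=0
$t6=0&0=0
$t0=M[20]=36
$t6=36-1=35
$t6=35^36=7
$t0=7-7=0
$t6=7-0=7
$t6=7<<3=56
$t6=0-1=-1
$t6=0|16=16
$t6=M[0]=32
sw $t0, (20) → M[20]=0
halt.

0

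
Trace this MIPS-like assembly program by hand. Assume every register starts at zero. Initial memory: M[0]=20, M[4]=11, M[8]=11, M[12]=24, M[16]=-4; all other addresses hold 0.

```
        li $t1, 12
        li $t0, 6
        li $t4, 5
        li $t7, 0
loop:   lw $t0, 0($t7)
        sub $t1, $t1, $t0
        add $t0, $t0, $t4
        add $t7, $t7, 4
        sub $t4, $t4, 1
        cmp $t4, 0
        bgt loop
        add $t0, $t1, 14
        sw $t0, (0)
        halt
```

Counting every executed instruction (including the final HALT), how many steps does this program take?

42

li $t1, 12 → $t1=12
li $t0, 6 → $t0=6
li $t4, 5 → $t4=5
li $t7, 0 → $t7=0
lw $t0, 0($t7) → $t0=M[0]=20
sub $t1, $t1, $t0 → $t1=12-20=-8
add $t0, $t0, $t4 → $t0=20+5=25
add $t7, $t7, 4 → $t7=0+4=4
sub $t4, $t4, 1 → $t4=5-1=4
cmp $t4, 0  (cmp 4,0)
bgt loop: taken
lw $t0, 0($t7) → $t0=M[4]=11
sub $t1, $t1, $t0 → $t1=(-8)-11=-19
add $t0, $t0, $t4 → $t0=11+4=15
add $t7, $t7, 4 → $t7=4+4=8
sub $t4, $t4, 1 → $t4=4-1=3
cmp $t4, 0  (cmp 3,0)
bgt loop: taken
lw $t0, 0($t7) → $t0=M[8]=11
sub $t1, $t1, $t0 → $t1=(-19)-11=-30
add $t0, $t0, $t4 → $t0=11+3=14
add $t7, $t7, 4 → $t7=8+4=12
sub $t4, $t4, 1 → $t4=3-1=2
cmp $t4, 0  (cmp 2,0)
bgt loop: taken
lw $t0, 0($t7) → $t0=M[12]=24
sub $t1, $t1, $t0 → $t1=(-30)-24=-54
add $t0, $t0, $t4 → $t0=24+2=26
add $t7, $t7, 4 → $t7=12+4=16
sub $t4, $t4, 1 → $t4=2-1=1
cmp $t4, 0  (cmp 1,0)
bgt loop: taken
lw $t0, 0($t7) → $t0=M[16]=-4
sub $t1, $t1, $t0 → $t1=(-54)-(-4)=-50
add $t0, $t0, $t4 → $t0=(-4)+1=-3
add $t7, $t7, 4 → $t7=16+4=20
sub $t4, $t4, 1 → $t4=1-1=0
cmp $t4, 0  (cmp 0,0)
bgt loop: not taken
add $t0, $t1, 14 → $t0=(-50)+14=-36
sw $t0, (0) → M[0]=-36
halt.
Total executed instructions: 42.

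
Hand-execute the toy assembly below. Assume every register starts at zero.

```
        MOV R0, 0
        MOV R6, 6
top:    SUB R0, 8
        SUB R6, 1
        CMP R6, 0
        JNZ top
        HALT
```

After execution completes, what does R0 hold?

R0=0
R6=6
R0=0-8=-8
R6=6-1=5
CMP R6, 0  (cmp 5,0)
JNZ top: taken
R0=(-8)-8=-16
R6=5-1=4
CMP R6, 0  (cmp 4,0)
JNZ top: taken
R0=(-16)-8=-24
R6=4-1=3
CMP R6, 0  (cmp 3,0)
JNZ top: taken
R0=(-24)-8=-32
R6=3-1=2
CMP R6, 0  (cmp 2,0)
JNZ top: taken
R0=(-32)-8=-40
R6=2-1=1
CMP R6, 0  (cmp 1,0)
JNZ top: taken
R0=(-40)-8=-48
R6=1-1=0
CMP R6, 0  (cmp 0,0)
JNZ top: not taken
halt.

-48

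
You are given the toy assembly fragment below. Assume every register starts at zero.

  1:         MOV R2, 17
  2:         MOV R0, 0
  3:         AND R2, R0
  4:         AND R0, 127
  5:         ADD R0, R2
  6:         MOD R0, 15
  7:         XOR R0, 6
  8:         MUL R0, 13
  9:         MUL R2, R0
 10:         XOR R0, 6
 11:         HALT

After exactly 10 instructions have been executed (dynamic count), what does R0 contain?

R2=17
R0=0
R2=17&0=0
R0=0&127=0
R0=0+0=0
R0=0%15=0
R0=0^6=6
R0=6*13=78
R2=0*78=0
R0=78^6=72
After step 10: R0 = 72.

72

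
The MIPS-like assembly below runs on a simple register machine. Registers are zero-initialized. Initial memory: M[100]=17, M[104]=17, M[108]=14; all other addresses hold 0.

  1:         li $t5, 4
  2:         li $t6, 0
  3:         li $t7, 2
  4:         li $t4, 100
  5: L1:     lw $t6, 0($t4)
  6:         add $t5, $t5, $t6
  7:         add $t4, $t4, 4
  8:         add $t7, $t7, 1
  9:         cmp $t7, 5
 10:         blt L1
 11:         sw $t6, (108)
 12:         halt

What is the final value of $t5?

after li $t5, 4: $t5=4
after li $t6, 0: $t6=0
after li $t7, 2: $t7=2
after li $t4, 100: $t4=100
after lw $t6, 0($t4): $t6=M[100]=17
after add $t5, $t5, $t6: $t5=4+17=21
after add $t4, $t4, 4: $t4=100+4=104
after add $t7, $t7, 1: $t7=2+1=3
cmp $t7, 5  (cmp 3,5)
blt L1: taken
after lw $t6, 0($t4): $t6=M[104]=17
after add $t5, $t5, $t6: $t5=21+17=38
after add $t4, $t4, 4: $t4=104+4=108
after add $t7, $t7, 1: $t7=3+1=4
cmp $t7, 5  (cmp 4,5)
blt L1: taken
after lw $t6, 0($t4): $t6=M[108]=14
after add $t5, $t5, $t6: $t5=38+14=52
after add $t4, $t4, 4: $t4=108+4=112
after add $t7, $t7, 1: $t7=4+1=5
cmp $t7, 5  (cmp 5,5)
blt L1: not taken
sw $t6, (108) → M[108]=14
halt.

52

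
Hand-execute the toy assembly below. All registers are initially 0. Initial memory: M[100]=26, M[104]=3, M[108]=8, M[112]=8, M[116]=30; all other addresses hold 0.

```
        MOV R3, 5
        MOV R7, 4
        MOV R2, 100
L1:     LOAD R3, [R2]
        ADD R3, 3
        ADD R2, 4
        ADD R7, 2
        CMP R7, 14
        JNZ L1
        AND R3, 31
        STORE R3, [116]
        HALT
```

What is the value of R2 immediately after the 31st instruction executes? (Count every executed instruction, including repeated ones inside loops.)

after MOV R3, 5: R3=5
after MOV R7, 4: R7=4
after MOV R2, 100: R2=100
after LOAD R3, [R2]: R3=M[100]=26
after ADD R3, 3: R3=26+3=29
after ADD R2, 4: R2=100+4=104
after ADD R7, 2: R7=4+2=6
CMP R7, 14  (cmp 6,14)
JNZ L1: taken
after LOAD R3, [R2]: R3=M[104]=3
after ADD R3, 3: R3=3+3=6
after ADD R2, 4: R2=104+4=108
after ADD R7, 2: R7=6+2=8
CMP R7, 14  (cmp 8,14)
JNZ L1: taken
after LOAD R3, [R2]: R3=M[108]=8
after ADD R3, 3: R3=8+3=11
after ADD R2, 4: R2=108+4=112
after ADD R7, 2: R7=8+2=10
CMP R7, 14  (cmp 10,14)
JNZ L1: taken
after LOAD R3, [R2]: R3=M[112]=8
after ADD R3, 3: R3=8+3=11
after ADD R2, 4: R2=112+4=116
after ADD R7, 2: R7=10+2=12
CMP R7, 14  (cmp 12,14)
JNZ L1: taken
after LOAD R3, [R2]: R3=M[116]=30
after ADD R3, 3: R3=30+3=33
after ADD R2, 4: R2=116+4=120
after ADD R7, 2: R7=12+2=14
After step 31: R2 = 120.

120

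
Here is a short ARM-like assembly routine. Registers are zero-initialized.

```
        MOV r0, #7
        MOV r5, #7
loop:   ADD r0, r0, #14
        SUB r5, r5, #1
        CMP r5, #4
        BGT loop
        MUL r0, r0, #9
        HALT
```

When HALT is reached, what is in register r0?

441

after MOV r0, #7: r0=7
after MOV r5, #7: r5=7
after ADD r0, r0, #14: r0=7+14=21
after SUB r5, r5, #1: r5=7-1=6
CMP r5, #4  (cmp 6,4)
BGT loop: taken
after ADD r0, r0, #14: r0=21+14=35
after SUB r5, r5, #1: r5=6-1=5
CMP r5, #4  (cmp 5,4)
BGT loop: taken
after ADD r0, r0, #14: r0=35+14=49
after SUB r5, r5, #1: r5=5-1=4
CMP r5, #4  (cmp 4,4)
BGT loop: not taken
after MUL r0, r0, #9: r0=49*9=441
halt.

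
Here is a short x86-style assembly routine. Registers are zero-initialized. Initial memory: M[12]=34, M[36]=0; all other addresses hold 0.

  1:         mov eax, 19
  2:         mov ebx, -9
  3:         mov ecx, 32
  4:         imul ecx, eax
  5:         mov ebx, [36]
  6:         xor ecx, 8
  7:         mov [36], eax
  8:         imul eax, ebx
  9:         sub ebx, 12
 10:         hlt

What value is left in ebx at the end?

-12

after mov eax, 19: eax=19
after mov ebx, -9: ebx=-9
after mov ecx, 32: ecx=32
after imul ecx, eax: ecx=32*19=608
after mov ebx, [36]: ebx=M[36]=0
after xor ecx, 8: ecx=608^8=616
mov [36], eax → M[36]=19
after imul eax, ebx: eax=19*0=0
after sub ebx, 12: ebx=0-12=-12
halt.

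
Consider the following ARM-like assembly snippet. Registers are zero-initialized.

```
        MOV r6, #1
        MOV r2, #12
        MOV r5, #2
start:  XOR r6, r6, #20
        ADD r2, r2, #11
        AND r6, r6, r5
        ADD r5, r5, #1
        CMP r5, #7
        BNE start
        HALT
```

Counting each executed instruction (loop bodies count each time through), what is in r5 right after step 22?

MOV r6, #1 → r6=1
MOV r2, #12 → r2=12
MOV r5, #2 → r5=2
XOR r6, r6, #20 → r6=1^20=21
ADD r2, r2, #11 → r2=12+11=23
AND r6, r6, r5 → r6=21&2=0
ADD r5, r5, #1 → r5=2+1=3
CMP r5, #7  (cmp 3,7)
BNE start: taken
XOR r6, r6, #20 → r6=0^20=20
ADD r2, r2, #11 → r2=23+11=34
AND r6, r6, r5 → r6=20&3=0
ADD r5, r5, #1 → r5=3+1=4
CMP r5, #7  (cmp 4,7)
BNE start: taken
XOR r6, r6, #20 → r6=0^20=20
ADD r2, r2, #11 → r2=34+11=45
AND r6, r6, r5 → r6=20&4=4
ADD r5, r5, #1 → r5=4+1=5
CMP r5, #7  (cmp 5,7)
BNE start: taken
XOR r6, r6, #20 → r6=4^20=16
After step 22: r5 = 5.

5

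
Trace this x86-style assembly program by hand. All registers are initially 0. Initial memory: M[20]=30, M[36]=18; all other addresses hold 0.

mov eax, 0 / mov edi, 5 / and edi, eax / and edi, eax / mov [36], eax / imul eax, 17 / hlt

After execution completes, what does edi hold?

0

mov eax, 0 → eax=0
mov edi, 5 → edi=5
and edi, eax → edi=5&0=0
and edi, eax → edi=0&0=0
mov [36], eax → M[36]=0
imul eax, 17 → eax=0*17=0
halt.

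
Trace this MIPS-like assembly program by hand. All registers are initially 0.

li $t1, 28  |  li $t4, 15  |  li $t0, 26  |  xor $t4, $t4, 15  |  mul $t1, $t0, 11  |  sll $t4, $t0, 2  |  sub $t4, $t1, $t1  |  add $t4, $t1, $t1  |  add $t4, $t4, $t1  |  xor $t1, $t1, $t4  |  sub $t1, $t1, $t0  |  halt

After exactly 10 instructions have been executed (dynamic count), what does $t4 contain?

858

$t1=28
$t4=15
$t0=26
$t4=15^15=0
$t1=26*11=286
$t4=26<<2=104
$t4=286-286=0
$t4=286+286=572
$t4=572+286=858
$t1=286^858=580
After step 10: $t4 = 858.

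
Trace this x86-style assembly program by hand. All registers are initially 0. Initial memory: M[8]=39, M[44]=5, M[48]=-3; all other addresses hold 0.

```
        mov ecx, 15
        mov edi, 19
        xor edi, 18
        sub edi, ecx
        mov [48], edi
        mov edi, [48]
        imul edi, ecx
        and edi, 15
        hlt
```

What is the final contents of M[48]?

ecx=15
edi=19
edi=19^18=1
edi=1-15=-14
mov [48], edi → M[48]=-14
edi=M[48]=-14
edi=(-14)*15=-210
edi=(-210)&15=14
halt.

-14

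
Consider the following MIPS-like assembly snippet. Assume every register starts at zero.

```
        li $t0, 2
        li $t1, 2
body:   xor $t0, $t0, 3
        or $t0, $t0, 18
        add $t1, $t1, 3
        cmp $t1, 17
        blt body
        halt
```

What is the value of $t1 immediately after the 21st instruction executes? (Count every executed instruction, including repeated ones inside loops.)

14

li $t0, 2 → $t0=2
li $t1, 2 → $t1=2
xor $t0, $t0, 3 → $t0=2^3=1
or $t0, $t0, 18 → $t0=1|18=19
add $t1, $t1, 3 → $t1=2+3=5
cmp $t1, 17  (cmp 5,17)
blt body: taken
xor $t0, $t0, 3 → $t0=19^3=16
or $t0, $t0, 18 → $t0=16|18=18
add $t1, $t1, 3 → $t1=5+3=8
cmp $t1, 17  (cmp 8,17)
blt body: taken
xor $t0, $t0, 3 → $t0=18^3=17
or $t0, $t0, 18 → $t0=17|18=19
add $t1, $t1, 3 → $t1=8+3=11
cmp $t1, 17  (cmp 11,17)
blt body: taken
xor $t0, $t0, 3 → $t0=19^3=16
or $t0, $t0, 18 → $t0=16|18=18
add $t1, $t1, 3 → $t1=11+3=14
cmp $t1, 17  (cmp 14,17)
After step 21: $t1 = 14.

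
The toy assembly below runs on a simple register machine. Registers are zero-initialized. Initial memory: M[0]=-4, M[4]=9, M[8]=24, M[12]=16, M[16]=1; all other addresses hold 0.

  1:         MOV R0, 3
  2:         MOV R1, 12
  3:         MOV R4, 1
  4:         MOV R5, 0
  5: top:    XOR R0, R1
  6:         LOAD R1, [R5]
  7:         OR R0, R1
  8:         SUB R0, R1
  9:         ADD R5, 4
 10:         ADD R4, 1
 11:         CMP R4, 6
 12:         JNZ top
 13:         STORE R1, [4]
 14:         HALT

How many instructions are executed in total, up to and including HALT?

46

R0=3
R1=12
R4=1
R5=0
R0=3^12=15
R1=M[0]=-4
R0=15|(-4)=-1
R0=(-1)-(-4)=3
R5=0+4=4
R4=1+1=2
CMP R4, 6  (cmp 2,6)
JNZ top: taken
R0=3^(-4)=-1
R1=M[4]=9
R0=(-1)|9=-1
R0=(-1)-9=-10
R5=4+4=8
R4=2+1=3
CMP R4, 6  (cmp 3,6)
JNZ top: taken
R0=(-10)^9=-1
R1=M[8]=24
R0=(-1)|24=-1
R0=(-1)-24=-25
R5=8+4=12
R4=3+1=4
CMP R4, 6  (cmp 4,6)
JNZ top: taken
R0=(-25)^24=-1
R1=M[12]=16
R0=(-1)|16=-1
R0=(-1)-16=-17
R5=12+4=16
R4=4+1=5
CMP R4, 6  (cmp 5,6)
JNZ top: taken
R0=(-17)^16=-1
R1=M[16]=1
R0=(-1)|1=-1
R0=(-1)-1=-2
R5=16+4=20
R4=5+1=6
CMP R4, 6  (cmp 6,6)
JNZ top: not taken
STORE R1, [4] → M[4]=1
halt.
Total executed instructions: 46.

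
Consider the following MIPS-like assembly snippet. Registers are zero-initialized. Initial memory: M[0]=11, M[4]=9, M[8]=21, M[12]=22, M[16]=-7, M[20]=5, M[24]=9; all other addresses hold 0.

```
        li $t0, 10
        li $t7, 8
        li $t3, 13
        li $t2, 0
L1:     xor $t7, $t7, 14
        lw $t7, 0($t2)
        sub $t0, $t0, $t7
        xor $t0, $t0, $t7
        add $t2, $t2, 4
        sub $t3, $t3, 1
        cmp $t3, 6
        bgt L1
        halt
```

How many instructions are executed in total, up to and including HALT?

61

$t0=10
$t7=8
$t3=13
$t2=0
$t7=8^14=6
$t7=M[0]=11
$t0=10-11=-1
$t0=(-1)^11=-12
$t2=0+4=4
$t3=13-1=12
cmp $t3, 6  (cmp 12,6)
bgt L1: taken
$t7=11^14=5
$t7=M[4]=9
$t0=(-12)-9=-21
$t0=(-21)^9=-30
$t2=4+4=8
$t3=12-1=11
cmp $t3, 6  (cmp 11,6)
bgt L1: taken
$t7=9^14=7
$t7=M[8]=21
$t0=(-30)-21=-51
$t0=(-51)^21=-40
$t2=8+4=12
$t3=11-1=10
cmp $t3, 6  (cmp 10,6)
bgt L1: taken
$t7=21^14=27
$t7=M[12]=22
$t0=(-40)-22=-62
$t0=(-62)^22=-44
$t2=12+4=16
$t3=10-1=9
cmp $t3, 6  (cmp 9,6)
bgt L1: taken
$t7=22^14=24
$t7=M[16]=-7
$t0=(-44)-(-7)=-37
$t0=(-37)^(-7)=34
$t2=16+4=20
$t3=9-1=8
cmp $t3, 6  (cmp 8,6)
bgt L1: taken
$t7=(-7)^14=-9
$t7=M[20]=5
$t0=34-5=29
$t0=29^5=24
$t2=20+4=24
$t3=8-1=7
cmp $t3, 6  (cmp 7,6)
bgt L1: taken
$t7=5^14=11
$t7=M[24]=9
$t0=24-9=15
$t0=15^9=6
$t2=24+4=28
$t3=7-1=6
cmp $t3, 6  (cmp 6,6)
bgt L1: not taken
halt.
Total executed instructions: 61.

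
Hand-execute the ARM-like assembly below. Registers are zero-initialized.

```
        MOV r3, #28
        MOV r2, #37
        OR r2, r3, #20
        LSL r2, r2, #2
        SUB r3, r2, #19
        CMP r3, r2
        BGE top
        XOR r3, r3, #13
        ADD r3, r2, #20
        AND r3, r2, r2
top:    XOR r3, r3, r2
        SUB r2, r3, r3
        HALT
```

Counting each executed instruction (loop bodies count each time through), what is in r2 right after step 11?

112

after MOV r3, #28: r3=28
after MOV r2, #37: r2=37
after OR r2, r3, #20: r2=28|20=28
after LSL r2, r2, #2: r2=28<<2=112
after SUB r3, r2, #19: r3=112-19=93
CMP r3, r2  (cmp 93,112)
BGE top: not taken
after XOR r3, r3, #13: r3=93^13=80
after ADD r3, r2, #20: r3=112+20=132
after AND r3, r2, r2: r3=112&112=112
after XOR r3, r3, r2: r3=112^112=0
After step 11: r2 = 112.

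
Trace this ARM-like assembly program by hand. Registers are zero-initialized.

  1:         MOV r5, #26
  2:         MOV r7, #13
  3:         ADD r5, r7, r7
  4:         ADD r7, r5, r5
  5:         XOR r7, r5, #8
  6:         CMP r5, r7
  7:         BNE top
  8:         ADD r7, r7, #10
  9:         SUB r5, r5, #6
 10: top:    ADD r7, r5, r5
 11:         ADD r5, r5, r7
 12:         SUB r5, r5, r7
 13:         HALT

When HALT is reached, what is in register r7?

52

after MOV r5, #26: r5=26
after MOV r7, #13: r7=13
after ADD r5, r7, r7: r5=13+13=26
after ADD r7, r5, r5: r7=26+26=52
after XOR r7, r5, #8: r7=26^8=18
CMP r5, r7  (cmp 26,18)
BNE top: taken
after ADD r7, r5, r5: r7=26+26=52
after ADD r5, r5, r7: r5=26+52=78
after SUB r5, r5, r7: r5=78-52=26
halt.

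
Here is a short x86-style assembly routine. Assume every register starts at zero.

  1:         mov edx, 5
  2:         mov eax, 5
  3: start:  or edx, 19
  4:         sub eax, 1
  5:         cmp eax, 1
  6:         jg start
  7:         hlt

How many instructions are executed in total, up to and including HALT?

after mov edx, 5: edx=5
after mov eax, 5: eax=5
after or edx, 19: edx=5|19=23
after sub eax, 1: eax=5-1=4
cmp eax, 1  (cmp 4,1)
jg start: taken
after or edx, 19: edx=23|19=23
after sub eax, 1: eax=4-1=3
cmp eax, 1  (cmp 3,1)
jg start: taken
after or edx, 19: edx=23|19=23
after sub eax, 1: eax=3-1=2
cmp eax, 1  (cmp 2,1)
jg start: taken
after or edx, 19: edx=23|19=23
after sub eax, 1: eax=2-1=1
cmp eax, 1  (cmp 1,1)
jg start: not taken
halt.
Total executed instructions: 19.

19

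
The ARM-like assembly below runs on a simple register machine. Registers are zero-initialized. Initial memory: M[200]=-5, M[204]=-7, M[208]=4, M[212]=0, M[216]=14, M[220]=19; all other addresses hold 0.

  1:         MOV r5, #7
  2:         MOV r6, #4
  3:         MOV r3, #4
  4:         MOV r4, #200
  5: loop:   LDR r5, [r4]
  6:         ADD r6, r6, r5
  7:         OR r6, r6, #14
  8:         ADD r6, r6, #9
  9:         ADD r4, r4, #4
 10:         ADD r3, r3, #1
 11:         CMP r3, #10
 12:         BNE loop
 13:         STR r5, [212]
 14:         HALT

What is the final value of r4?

224

r5=7
r6=4
r3=4
r4=200
r5=M[200]=-5
r6=4+(-5)=-1
r6=(-1)|14=-1
r6=(-1)+9=8
r4=200+4=204
r3=4+1=5
CMP r3, #10  (cmp 5,10)
BNE loop: taken
r5=M[204]=-7
r6=8+(-7)=1
r6=1|14=15
r6=15+9=24
r4=204+4=208
r3=5+1=6
CMP r3, #10  (cmp 6,10)
BNE loop: taken
r5=M[208]=4
r6=24+4=28
r6=28|14=30
r6=30+9=39
r4=208+4=212
r3=6+1=7
CMP r3, #10  (cmp 7,10)
BNE loop: taken
r5=M[212]=0
r6=39+0=39
r6=39|14=47
r6=47+9=56
r4=212+4=216
r3=7+1=8
CMP r3, #10  (cmp 8,10)
BNE loop: taken
r5=M[216]=14
r6=56+14=70
r6=70|14=78
r6=78+9=87
r4=216+4=220
r3=8+1=9
CMP r3, #10  (cmp 9,10)
BNE loop: taken
r5=M[220]=19
r6=87+19=106
r6=106|14=110
r6=110+9=119
r4=220+4=224
r3=9+1=10
CMP r3, #10  (cmp 10,10)
BNE loop: not taken
STR r5, [212] → M[212]=19
halt.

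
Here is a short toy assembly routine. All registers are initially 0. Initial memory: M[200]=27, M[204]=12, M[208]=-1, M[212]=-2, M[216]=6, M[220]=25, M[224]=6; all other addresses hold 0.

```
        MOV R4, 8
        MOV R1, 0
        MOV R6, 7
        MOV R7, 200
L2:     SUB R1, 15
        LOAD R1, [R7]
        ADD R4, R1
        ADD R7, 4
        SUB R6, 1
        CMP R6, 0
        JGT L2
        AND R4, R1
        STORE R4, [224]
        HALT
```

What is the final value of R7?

MOV R4, 8 → R4=8
MOV R1, 0 → R1=0
MOV R6, 7 → R6=7
MOV R7, 200 → R7=200
SUB R1, 15 → R1=0-15=-15
LOAD R1, [R7] → R1=M[200]=27
ADD R4, R1 → R4=8+27=35
ADD R7, 4 → R7=200+4=204
SUB R6, 1 → R6=7-1=6
CMP R6, 0  (cmp 6,0)
JGT L2: taken
SUB R1, 15 → R1=27-15=12
LOAD R1, [R7] → R1=M[204]=12
ADD R4, R1 → R4=35+12=47
ADD R7, 4 → R7=204+4=208
SUB R6, 1 → R6=6-1=5
CMP R6, 0  (cmp 5,0)
JGT L2: taken
SUB R1, 15 → R1=12-15=-3
LOAD R1, [R7] → R1=M[208]=-1
ADD R4, R1 → R4=47+(-1)=46
ADD R7, 4 → R7=208+4=212
SUB R6, 1 → R6=5-1=4
CMP R6, 0  (cmp 4,0)
JGT L2: taken
SUB R1, 15 → R1=(-1)-15=-16
LOAD R1, [R7] → R1=M[212]=-2
ADD R4, R1 → R4=46+(-2)=44
ADD R7, 4 → R7=212+4=216
SUB R6, 1 → R6=4-1=3
CMP R6, 0  (cmp 3,0)
JGT L2: taken
SUB R1, 15 → R1=(-2)-15=-17
LOAD R1, [R7] → R1=M[216]=6
ADD R4, R1 → R4=44+6=50
ADD R7, 4 → R7=216+4=220
SUB R6, 1 → R6=3-1=2
CMP R6, 0  (cmp 2,0)
JGT L2: taken
SUB R1, 15 → R1=6-15=-9
LOAD R1, [R7] → R1=M[220]=25
ADD R4, R1 → R4=50+25=75
ADD R7, 4 → R7=220+4=224
SUB R6, 1 → R6=2-1=1
CMP R6, 0  (cmp 1,0)
JGT L2: taken
SUB R1, 15 → R1=25-15=10
LOAD R1, [R7] → R1=M[224]=6
ADD R4, R1 → R4=75+6=81
ADD R7, 4 → R7=224+4=228
SUB R6, 1 → R6=1-1=0
CMP R6, 0  (cmp 0,0)
JGT L2: not taken
AND R4, R1 → R4=81&6=0
STORE R4, [224] → M[224]=0
halt.

228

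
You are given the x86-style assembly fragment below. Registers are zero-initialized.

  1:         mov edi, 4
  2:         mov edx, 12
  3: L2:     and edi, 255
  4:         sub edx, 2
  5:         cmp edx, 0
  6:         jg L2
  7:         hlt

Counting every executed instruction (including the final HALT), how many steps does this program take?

edi=4
edx=12
edi=4&255=4
edx=12-2=10
cmp edx, 0  (cmp 10,0)
jg L2: taken
edi=4&255=4
edx=10-2=8
cmp edx, 0  (cmp 8,0)
jg L2: taken
edi=4&255=4
edx=8-2=6
cmp edx, 0  (cmp 6,0)
jg L2: taken
edi=4&255=4
edx=6-2=4
cmp edx, 0  (cmp 4,0)
jg L2: taken
edi=4&255=4
edx=4-2=2
cmp edx, 0  (cmp 2,0)
jg L2: taken
edi=4&255=4
edx=2-2=0
cmp edx, 0  (cmp 0,0)
jg L2: not taken
halt.
Total executed instructions: 27.

27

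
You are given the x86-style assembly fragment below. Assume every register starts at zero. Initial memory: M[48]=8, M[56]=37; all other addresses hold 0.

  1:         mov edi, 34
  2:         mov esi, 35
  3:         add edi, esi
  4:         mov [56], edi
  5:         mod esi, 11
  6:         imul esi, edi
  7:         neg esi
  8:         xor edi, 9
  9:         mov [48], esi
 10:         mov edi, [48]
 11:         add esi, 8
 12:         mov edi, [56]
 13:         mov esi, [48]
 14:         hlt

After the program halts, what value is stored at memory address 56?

after mov edi, 34: edi=34
after mov esi, 35: esi=35
after add edi, esi: edi=34+35=69
mov [56], edi → M[56]=69
after mod esi, 11: esi=35%11=2
after imul esi, edi: esi=2*69=138
after neg esi: esi=-(138)=-138
after xor edi, 9: edi=69^9=76
mov [48], esi → M[48]=-138
after mov edi, [48]: edi=M[48]=-138
after add esi, 8: esi=(-138)+8=-130
after mov edi, [56]: edi=M[56]=69
after mov esi, [48]: esi=M[48]=-138
halt.

69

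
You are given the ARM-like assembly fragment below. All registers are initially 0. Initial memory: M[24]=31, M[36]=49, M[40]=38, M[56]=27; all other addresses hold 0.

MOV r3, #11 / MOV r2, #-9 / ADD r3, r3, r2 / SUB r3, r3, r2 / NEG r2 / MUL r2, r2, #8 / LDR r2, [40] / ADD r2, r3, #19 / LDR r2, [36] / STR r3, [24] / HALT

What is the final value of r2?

49

r3=11
r2=-9
r3=11+(-9)=2
r3=2-(-9)=11
r2=-(-9)=9
r2=9*8=72
r2=M[40]=38
r2=11+19=30
r2=M[36]=49
STR r3, [24] → M[24]=11
halt.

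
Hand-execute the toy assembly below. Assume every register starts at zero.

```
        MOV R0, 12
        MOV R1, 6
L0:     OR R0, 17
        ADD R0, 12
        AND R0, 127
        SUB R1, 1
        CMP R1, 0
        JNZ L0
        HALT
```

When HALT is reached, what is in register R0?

MOV R0, 12 → R0=12
MOV R1, 6 → R1=6
OR R0, 17 → R0=12|17=29
ADD R0, 12 → R0=29+12=41
AND R0, 127 → R0=41&127=41
SUB R1, 1 → R1=6-1=5
CMP R1, 0  (cmp 5,0)
JNZ L0: taken
OR R0, 17 → R0=41|17=57
ADD R0, 12 → R0=57+12=69
AND R0, 127 → R0=69&127=69
SUB R1, 1 → R1=5-1=4
CMP R1, 0  (cmp 4,0)
JNZ L0: taken
OR R0, 17 → R0=69|17=85
ADD R0, 12 → R0=85+12=97
AND R0, 127 → R0=97&127=97
SUB R1, 1 → R1=4-1=3
CMP R1, 0  (cmp 3,0)
JNZ L0: taken
OR R0, 17 → R0=97|17=113
ADD R0, 12 → R0=113+12=125
AND R0, 127 → R0=125&127=125
SUB R1, 1 → R1=3-1=2
CMP R1, 0  (cmp 2,0)
JNZ L0: taken
OR R0, 17 → R0=125|17=125
ADD R0, 12 → R0=125+12=137
AND R0, 127 → R0=137&127=9
SUB R1, 1 → R1=2-1=1
CMP R1, 0  (cmp 1,0)
JNZ L0: taken
OR R0, 17 → R0=9|17=25
ADD R0, 12 → R0=25+12=37
AND R0, 127 → R0=37&127=37
SUB R1, 1 → R1=1-1=0
CMP R1, 0  (cmp 0,0)
JNZ L0: not taken
halt.

37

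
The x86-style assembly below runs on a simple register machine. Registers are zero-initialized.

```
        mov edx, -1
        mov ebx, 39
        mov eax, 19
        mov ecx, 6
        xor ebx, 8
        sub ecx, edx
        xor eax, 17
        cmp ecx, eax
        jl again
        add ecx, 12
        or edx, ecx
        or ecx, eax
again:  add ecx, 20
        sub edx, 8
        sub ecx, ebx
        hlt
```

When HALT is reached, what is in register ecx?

mov edx, -1 → edx=-1
mov ebx, 39 → ebx=39
mov eax, 19 → eax=19
mov ecx, 6 → ecx=6
xor ebx, 8 → ebx=39^8=47
sub ecx, edx → ecx=6-(-1)=7
xor eax, 17 → eax=19^17=2
cmp ecx, eax  (cmp 7,2)
jl again: not taken
add ecx, 12 → ecx=7+12=19
or edx, ecx → edx=(-1)|19=-1
or ecx, eax → ecx=19|2=19
add ecx, 20 → ecx=19+20=39
sub edx, 8 → edx=(-1)-8=-9
sub ecx, ebx → ecx=39-47=-8
halt.

-8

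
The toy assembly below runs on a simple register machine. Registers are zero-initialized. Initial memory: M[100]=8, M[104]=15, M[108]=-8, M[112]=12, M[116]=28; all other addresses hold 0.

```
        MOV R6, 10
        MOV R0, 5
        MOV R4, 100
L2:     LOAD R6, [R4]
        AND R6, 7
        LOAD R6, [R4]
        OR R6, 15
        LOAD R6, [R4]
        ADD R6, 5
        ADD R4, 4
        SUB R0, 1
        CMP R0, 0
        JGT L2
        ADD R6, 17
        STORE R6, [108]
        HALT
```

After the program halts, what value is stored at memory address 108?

50

after MOV R6, 10: R6=10
after MOV R0, 5: R0=5
after MOV R4, 100: R4=100
after LOAD R6, [R4]: R6=M[100]=8
after AND R6, 7: R6=8&7=0
after LOAD R6, [R4]: R6=M[100]=8
after OR R6, 15: R6=8|15=15
after LOAD R6, [R4]: R6=M[100]=8
after ADD R6, 5: R6=8+5=13
after ADD R4, 4: R4=100+4=104
after SUB R0, 1: R0=5-1=4
CMP R0, 0  (cmp 4,0)
JGT L2: taken
after LOAD R6, [R4]: R6=M[104]=15
after AND R6, 7: R6=15&7=7
after LOAD R6, [R4]: R6=M[104]=15
after OR R6, 15: R6=15|15=15
after LOAD R6, [R4]: R6=M[104]=15
after ADD R6, 5: R6=15+5=20
after ADD R4, 4: R4=104+4=108
after SUB R0, 1: R0=4-1=3
CMP R0, 0  (cmp 3,0)
JGT L2: taken
after LOAD R6, [R4]: R6=M[108]=-8
after AND R6, 7: R6=(-8)&7=0
after LOAD R6, [R4]: R6=M[108]=-8
after OR R6, 15: R6=(-8)|15=-1
after LOAD R6, [R4]: R6=M[108]=-8
after ADD R6, 5: R6=(-8)+5=-3
after ADD R4, 4: R4=108+4=112
after SUB R0, 1: R0=3-1=2
CMP R0, 0  (cmp 2,0)
JGT L2: taken
after LOAD R6, [R4]: R6=M[112]=12
after AND R6, 7: R6=12&7=4
after LOAD R6, [R4]: R6=M[112]=12
after OR R6, 15: R6=12|15=15
after LOAD R6, [R4]: R6=M[112]=12
after ADD R6, 5: R6=12+5=17
after ADD R4, 4: R4=112+4=116
after SUB R0, 1: R0=2-1=1
CMP R0, 0  (cmp 1,0)
JGT L2: taken
after LOAD R6, [R4]: R6=M[116]=28
after AND R6, 7: R6=28&7=4
after LOAD R6, [R4]: R6=M[116]=28
after OR R6, 15: R6=28|15=31
after LOAD R6, [R4]: R6=M[116]=28
after ADD R6, 5: R6=28+5=33
after ADD R4, 4: R4=116+4=120
after SUB R0, 1: R0=1-1=0
CMP R0, 0  (cmp 0,0)
JGT L2: not taken
after ADD R6, 17: R6=33+17=50
STORE R6, [108] → M[108]=50
halt.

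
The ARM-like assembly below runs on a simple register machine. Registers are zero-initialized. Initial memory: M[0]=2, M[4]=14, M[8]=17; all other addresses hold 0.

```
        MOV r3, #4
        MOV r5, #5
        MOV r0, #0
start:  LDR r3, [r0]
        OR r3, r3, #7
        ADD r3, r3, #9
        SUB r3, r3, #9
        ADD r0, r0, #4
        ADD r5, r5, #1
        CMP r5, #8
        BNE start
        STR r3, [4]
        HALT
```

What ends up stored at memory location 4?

23

MOV r3, #4 → r3=4
MOV r5, #5 → r5=5
MOV r0, #0 → r0=0
LDR r3, [r0] → r3=M[0]=2
OR r3, r3, #7 → r3=2|7=7
ADD r3, r3, #9 → r3=7+9=16
SUB r3, r3, #9 → r3=16-9=7
ADD r0, r0, #4 → r0=0+4=4
ADD r5, r5, #1 → r5=5+1=6
CMP r5, #8  (cmp 6,8)
BNE start: taken
LDR r3, [r0] → r3=M[4]=14
OR r3, r3, #7 → r3=14|7=15
ADD r3, r3, #9 → r3=15+9=24
SUB r3, r3, #9 → r3=24-9=15
ADD r0, r0, #4 → r0=4+4=8
ADD r5, r5, #1 → r5=6+1=7
CMP r5, #8  (cmp 7,8)
BNE start: taken
LDR r3, [r0] → r3=M[8]=17
OR r3, r3, #7 → r3=17|7=23
ADD r3, r3, #9 → r3=23+9=32
SUB r3, r3, #9 → r3=32-9=23
ADD r0, r0, #4 → r0=8+4=12
ADD r5, r5, #1 → r5=7+1=8
CMP r5, #8  (cmp 8,8)
BNE start: not taken
STR r3, [4] → M[4]=23
halt.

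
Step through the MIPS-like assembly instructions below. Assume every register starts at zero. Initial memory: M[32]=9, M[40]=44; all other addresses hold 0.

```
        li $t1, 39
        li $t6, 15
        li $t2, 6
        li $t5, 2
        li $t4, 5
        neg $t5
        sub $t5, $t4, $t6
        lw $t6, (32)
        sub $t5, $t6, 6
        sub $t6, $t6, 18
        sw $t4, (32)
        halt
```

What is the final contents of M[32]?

after li $t1, 39: $t1=39
after li $t6, 15: $t6=15
after li $t2, 6: $t2=6
after li $t5, 2: $t5=2
after li $t4, 5: $t4=5
after neg $t5: $t5=-(2)=-2
after sub $t5, $t4, $t6: $t5=5-15=-10
after lw $t6, (32): $t6=M[32]=9
after sub $t5, $t6, 6: $t5=9-6=3
after sub $t6, $t6, 18: $t6=9-18=-9
sw $t4, (32) → M[32]=5
halt.

5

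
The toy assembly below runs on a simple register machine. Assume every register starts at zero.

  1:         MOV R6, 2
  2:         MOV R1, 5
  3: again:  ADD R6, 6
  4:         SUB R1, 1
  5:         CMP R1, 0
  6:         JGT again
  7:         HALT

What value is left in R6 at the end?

after MOV R6, 2: R6=2
after MOV R1, 5: R1=5
after ADD R6, 6: R6=2+6=8
after SUB R1, 1: R1=5-1=4
CMP R1, 0  (cmp 4,0)
JGT again: taken
after ADD R6, 6: R6=8+6=14
after SUB R1, 1: R1=4-1=3
CMP R1, 0  (cmp 3,0)
JGT again: taken
after ADD R6, 6: R6=14+6=20
after SUB R1, 1: R1=3-1=2
CMP R1, 0  (cmp 2,0)
JGT again: taken
after ADD R6, 6: R6=20+6=26
after SUB R1, 1: R1=2-1=1
CMP R1, 0  (cmp 1,0)
JGT again: taken
after ADD R6, 6: R6=26+6=32
after SUB R1, 1: R1=1-1=0
CMP R1, 0  (cmp 0,0)
JGT again: not taken
halt.

32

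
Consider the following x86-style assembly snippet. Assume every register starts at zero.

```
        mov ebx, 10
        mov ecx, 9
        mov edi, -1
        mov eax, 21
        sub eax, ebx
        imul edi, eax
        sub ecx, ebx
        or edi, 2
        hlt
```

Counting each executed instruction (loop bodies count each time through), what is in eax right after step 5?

11

mov ebx, 10 → ebx=10
mov ecx, 9 → ecx=9
mov edi, -1 → edi=-1
mov eax, 21 → eax=21
sub eax, ebx → eax=21-10=11
After step 5: eax = 11.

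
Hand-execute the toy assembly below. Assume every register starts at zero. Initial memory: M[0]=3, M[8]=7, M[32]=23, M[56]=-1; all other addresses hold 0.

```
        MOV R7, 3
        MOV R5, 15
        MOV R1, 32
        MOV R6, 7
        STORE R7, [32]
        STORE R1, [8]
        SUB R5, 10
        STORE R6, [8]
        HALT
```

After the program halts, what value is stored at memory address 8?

7

MOV R7, 3 → R7=3
MOV R5, 15 → R5=15
MOV R1, 32 → R1=32
MOV R6, 7 → R6=7
STORE R7, [32] → M[32]=3
STORE R1, [8] → M[8]=32
SUB R5, 10 → R5=15-10=5
STORE R6, [8] → M[8]=7
halt.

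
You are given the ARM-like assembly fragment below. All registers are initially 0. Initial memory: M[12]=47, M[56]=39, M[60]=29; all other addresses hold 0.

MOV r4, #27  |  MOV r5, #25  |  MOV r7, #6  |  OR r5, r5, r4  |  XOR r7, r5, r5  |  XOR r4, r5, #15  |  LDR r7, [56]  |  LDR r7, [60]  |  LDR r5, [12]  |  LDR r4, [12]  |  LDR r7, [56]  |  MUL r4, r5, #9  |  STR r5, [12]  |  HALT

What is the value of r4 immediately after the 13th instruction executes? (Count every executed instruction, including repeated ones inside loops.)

r4=27
r5=25
r7=6
r5=25|27=27
r7=27^27=0
r4=27^15=20
r7=M[56]=39
r7=M[60]=29
r5=M[12]=47
r4=M[12]=47
r7=M[56]=39
r4=47*9=423
STR r5, [12] → M[12]=47
After step 13: r4 = 423.

423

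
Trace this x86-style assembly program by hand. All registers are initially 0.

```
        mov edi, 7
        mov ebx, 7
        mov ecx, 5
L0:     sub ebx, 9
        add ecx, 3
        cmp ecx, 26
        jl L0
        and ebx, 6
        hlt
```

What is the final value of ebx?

after mov edi, 7: edi=7
after mov ebx, 7: ebx=7
after mov ecx, 5: ecx=5
after sub ebx, 9: ebx=7-9=-2
after add ecx, 3: ecx=5+3=8
cmp ecx, 26  (cmp 8,26)
jl L0: taken
after sub ebx, 9: ebx=(-2)-9=-11
after add ecx, 3: ecx=8+3=11
cmp ecx, 26  (cmp 11,26)
jl L0: taken
after sub ebx, 9: ebx=(-11)-9=-20
after add ecx, 3: ecx=11+3=14
cmp ecx, 26  (cmp 14,26)
jl L0: taken
after sub ebx, 9: ebx=(-20)-9=-29
after add ecx, 3: ecx=14+3=17
cmp ecx, 26  (cmp 17,26)
jl L0: taken
after sub ebx, 9: ebx=(-29)-9=-38
after add ecx, 3: ecx=17+3=20
cmp ecx, 26  (cmp 20,26)
jl L0: taken
after sub ebx, 9: ebx=(-38)-9=-47
after add ecx, 3: ecx=20+3=23
cmp ecx, 26  (cmp 23,26)
jl L0: taken
after sub ebx, 9: ebx=(-47)-9=-56
after add ecx, 3: ecx=23+3=26
cmp ecx, 26  (cmp 26,26)
jl L0: not taken
after and ebx, 6: ebx=(-56)&6=0
halt.

0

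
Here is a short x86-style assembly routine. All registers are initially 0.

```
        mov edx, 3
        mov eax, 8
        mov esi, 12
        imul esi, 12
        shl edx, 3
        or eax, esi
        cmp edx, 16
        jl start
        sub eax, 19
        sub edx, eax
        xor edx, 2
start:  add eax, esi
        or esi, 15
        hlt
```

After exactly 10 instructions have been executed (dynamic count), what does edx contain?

-109

after mov edx, 3: edx=3
after mov eax, 8: eax=8
after mov esi, 12: esi=12
after imul esi, 12: esi=12*12=144
after shl edx, 3: edx=3<<3=24
after or eax, esi: eax=8|144=152
cmp edx, 16  (cmp 24,16)
jl start: not taken
after sub eax, 19: eax=152-19=133
after sub edx, eax: edx=24-133=-109
After step 10: edx = -109.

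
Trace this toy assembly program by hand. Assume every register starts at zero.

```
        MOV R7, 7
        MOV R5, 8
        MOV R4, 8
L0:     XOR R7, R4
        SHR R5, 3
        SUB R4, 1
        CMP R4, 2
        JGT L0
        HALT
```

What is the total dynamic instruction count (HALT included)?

34

MOV R7, 7 → R7=7
MOV R5, 8 → R5=8
MOV R4, 8 → R4=8
XOR R7, R4 → R7=7^8=15
SHR R5, 3 → R5=8>>3=1
SUB R4, 1 → R4=8-1=7
CMP R4, 2  (cmp 7,2)
JGT L0: taken
XOR R7, R4 → R7=15^7=8
SHR R5, 3 → R5=1>>3=0
SUB R4, 1 → R4=7-1=6
CMP R4, 2  (cmp 6,2)
JGT L0: taken
XOR R7, R4 → R7=8^6=14
SHR R5, 3 → R5=0>>3=0
SUB R4, 1 → R4=6-1=5
CMP R4, 2  (cmp 5,2)
JGT L0: taken
XOR R7, R4 → R7=14^5=11
SHR R5, 3 → R5=0>>3=0
SUB R4, 1 → R4=5-1=4
CMP R4, 2  (cmp 4,2)
JGT L0: taken
XOR R7, R4 → R7=11^4=15
SHR R5, 3 → R5=0>>3=0
SUB R4, 1 → R4=4-1=3
CMP R4, 2  (cmp 3,2)
JGT L0: taken
XOR R7, R4 → R7=15^3=12
SHR R5, 3 → R5=0>>3=0
SUB R4, 1 → R4=3-1=2
CMP R4, 2  (cmp 2,2)
JGT L0: not taken
halt.
Total executed instructions: 34.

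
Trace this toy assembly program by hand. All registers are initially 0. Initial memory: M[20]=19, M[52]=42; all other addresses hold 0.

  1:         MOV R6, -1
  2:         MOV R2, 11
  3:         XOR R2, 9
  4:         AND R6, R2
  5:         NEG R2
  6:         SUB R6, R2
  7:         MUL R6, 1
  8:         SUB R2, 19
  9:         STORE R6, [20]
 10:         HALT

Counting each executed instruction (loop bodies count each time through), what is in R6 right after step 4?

R6=-1
R2=11
R2=11^9=2
R6=(-1)&2=2
After step 4: R6 = 2.

2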